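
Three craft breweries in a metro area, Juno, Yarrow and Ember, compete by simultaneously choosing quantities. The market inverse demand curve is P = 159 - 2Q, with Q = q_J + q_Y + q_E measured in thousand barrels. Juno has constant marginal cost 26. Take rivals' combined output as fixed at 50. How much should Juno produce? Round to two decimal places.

With rivals' combined output fixed at 50, Juno's profit is π_J = (159 - 2·50 - 2q_J)q_J - (26q_J) = (59 - 2q_J)q_J - (26q_J).
∂π_J/∂q_J = 33 - 4q_J = 0, so q_J = 33/4.

8.25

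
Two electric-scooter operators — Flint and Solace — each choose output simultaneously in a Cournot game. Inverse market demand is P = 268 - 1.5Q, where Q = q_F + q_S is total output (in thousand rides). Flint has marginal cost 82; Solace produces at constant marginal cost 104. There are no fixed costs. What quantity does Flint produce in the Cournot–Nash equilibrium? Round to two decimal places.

46.22

Flint's profit: π_F = (268 - 1.5Q)q_F - (82q_F). Setting ∂π_F/∂q_F = 0: 186 - 3q_F - (3/2)(q_S) = 0.
Solace's first-order condition: 164 - 3q_S - (3/2)(q_F) = 0.
Rearranging gives the reaction functions q_F = (186 - (3/2)q_S)/3 and q_S = (164 - (3/2)q_F)/3.
Solving the pair: q_F = 416/9, q_S = 284/9.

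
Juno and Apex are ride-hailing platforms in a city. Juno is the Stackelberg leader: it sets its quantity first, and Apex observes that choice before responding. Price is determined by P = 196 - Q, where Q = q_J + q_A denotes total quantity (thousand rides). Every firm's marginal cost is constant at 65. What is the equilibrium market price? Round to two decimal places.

97.75

Solve by backward induction. Given q_J, the follower Apex maximises π_A = (196 - q_J - q_A)q_A - 65q_A.
Follower FOC: 131 - q_J - 2q_A = 0, so q_A(q_J) = (131 - q_J)/2.
Juno substitutes q_A(q_J) into its own profit: π_J = q_J(196 - q_J - (131 - q_J)/2) - 65q_J = (261/2 - (1/2)q_J)q_J - 65q_J.
Maximising: ∂π_J/∂q_J = 131/2 - q_J = 0, giving q_J = 131/2.
Then q_A = (131 - 131/2)/2 = 131/4.
Total output Q = 393/4, so price P = 196 - 393/4 = 391/4.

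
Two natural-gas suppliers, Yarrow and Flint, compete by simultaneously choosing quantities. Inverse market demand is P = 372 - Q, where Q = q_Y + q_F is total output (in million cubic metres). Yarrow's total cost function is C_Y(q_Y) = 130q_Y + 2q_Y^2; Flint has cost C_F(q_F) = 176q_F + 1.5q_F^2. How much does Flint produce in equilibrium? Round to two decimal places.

Yarrow's profit: π_Y = (372 - Q)q_Y - (130q_Y + 2q_Y²). Setting ∂π_Y/∂q_Y = 0: 242 - 6q_Y - (q_F) = 0.
Flint's profit: π_F = (372 - Q)q_F - (176q_F + (3/2)q_F²). Setting ∂π_F/∂q_F = 0: 196 - 5q_F - (q_Y) = 0.
Rearranging gives the reaction functions q_Y = (242 - q_F)/6 and q_F = (196 - q_Y)/5.
Substituting one into the other gives q_Y = 1014/29 and q_F = 934/29.

32.21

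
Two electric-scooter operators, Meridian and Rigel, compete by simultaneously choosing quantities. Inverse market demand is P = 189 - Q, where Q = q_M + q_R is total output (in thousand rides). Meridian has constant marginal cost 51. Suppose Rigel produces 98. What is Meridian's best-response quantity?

With the rival's output fixed at 98, Meridian's profit is π_M = (189 - 98 - q_M)q_M - (51q_M) = (91 - q_M)q_M - (51q_M).
∂π_M/∂q_M = 40 - 2q_M = 0, so q_M = 20.

20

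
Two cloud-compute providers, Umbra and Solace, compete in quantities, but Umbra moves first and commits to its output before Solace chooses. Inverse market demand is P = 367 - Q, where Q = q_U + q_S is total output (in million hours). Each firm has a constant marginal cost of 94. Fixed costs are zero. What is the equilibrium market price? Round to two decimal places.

The follower Solace best-responds to any q_U: π_S = (367 - Q)q_S - 94q_S.
Follower FOC: 273 - q_U - 2q_S = 0, so q_S(q_U) = (273 - q_U)/2.
The leader anticipates this reaction. Substituting into P = 367 - Q gives P = 461/2 - (1/2)q_U, so π_U = (461/2 - (1/2)q_U)q_U - 94q_U.
Maximising: ∂π_U/∂q_U = 273/2 - q_U = 0, giving q_U = 273/2.
Then q_S = (273 - 273/2)/2 = 273/4.
Total output Q = 819/4, so price P = 367 - 819/4 = 649/4.

162.25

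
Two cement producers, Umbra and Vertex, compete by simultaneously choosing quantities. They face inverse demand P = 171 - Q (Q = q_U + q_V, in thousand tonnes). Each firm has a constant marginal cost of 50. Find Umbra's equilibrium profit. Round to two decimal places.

A representative firm's profit is π_i = q_i(171 - Q) - 50q_i.
Setting ∂π_i/∂q_i = 0 with rivals' quantities fixed: 121 - 2q_i - q_j = 0.
By symmetry each firm produces the same amount; substituting q_j = q_i yields q_i = 121/3.
Price P = 171 - 242/3 = 271/3.
Umbra's profit: (271/3 - 50)·(121/3) = 1626.7778.

1626.78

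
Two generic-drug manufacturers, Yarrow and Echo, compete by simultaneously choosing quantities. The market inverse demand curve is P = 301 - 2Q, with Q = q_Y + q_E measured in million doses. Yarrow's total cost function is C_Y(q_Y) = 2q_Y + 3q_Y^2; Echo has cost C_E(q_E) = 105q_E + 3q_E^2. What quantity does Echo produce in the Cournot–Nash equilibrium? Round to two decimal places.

Yarrow's profit: π_Y = (301 - 2Q)q_Y - (2q_Y + 3q_Y²). Setting ∂π_Y/∂q_Y = 0: 299 - 10q_Y - 2(q_E) = 0.
Echo's first-order condition: 196 - 10q_E - 2(q_Y) = 0.
Best responses: q_Y = (299 - 2q_E)/10, q_E = (196 - 2q_Y)/10.
Solving the pair: q_Y = 433/16, q_E = 227/16.

14.19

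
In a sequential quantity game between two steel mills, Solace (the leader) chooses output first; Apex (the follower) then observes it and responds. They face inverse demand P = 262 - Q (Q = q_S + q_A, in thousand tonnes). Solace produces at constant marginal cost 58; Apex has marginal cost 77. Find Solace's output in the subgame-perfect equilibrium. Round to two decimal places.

111.50

The follower Apex best-responds to any q_S: π_A = (262 - Q)q_A - 77q_A.
∂π_A/∂q_A = 185 - q_S - 2q_A = 0 gives the reaction function q_A = (185 - q_S)/2.
The leader anticipates this reaction. Substituting into P = 262 - Q gives P = 339/2 - (1/2)q_S, so π_S = (339/2 - (1/2)q_S)q_S - 58q_S.
The leader's first-order condition 223/2 - q_S = 0 yields q_S = 223/2.
Then q_A = (185 - 223/2)/2 = 147/4.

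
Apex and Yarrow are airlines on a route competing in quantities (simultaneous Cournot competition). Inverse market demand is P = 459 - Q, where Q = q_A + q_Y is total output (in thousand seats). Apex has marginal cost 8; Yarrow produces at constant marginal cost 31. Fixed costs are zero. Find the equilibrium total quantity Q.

293

Apex's profit: π_A = (459 - Q)q_A - (8q_A). Setting ∂π_A/∂q_A = 0: 451 - 2q_A - (q_Y) = 0.
Yarrow's profit: π_Y = (459 - Q)q_Y - (31q_Y). Setting ∂π_Y/∂q_Y = 0: 428 - 2q_Y - (q_A) = 0.
Rearranging gives the reaction functions q_A = (451 - q_Y)/2 and q_Y = (428 - q_A)/2.
Substituting one into the other gives q_A = 158 and q_Y = 135.
Total output Q = 158 + 135 = 293.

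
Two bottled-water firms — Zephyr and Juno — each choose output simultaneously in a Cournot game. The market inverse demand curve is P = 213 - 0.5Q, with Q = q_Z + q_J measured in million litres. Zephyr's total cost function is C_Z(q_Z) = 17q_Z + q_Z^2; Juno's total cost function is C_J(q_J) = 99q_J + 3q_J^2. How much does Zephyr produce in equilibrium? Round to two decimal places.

Zephyr's profit: π_Z = (213 - 0.5Q)q_Z - (17q_Z + q_Z²). Setting ∂π_Z/∂q_Z = 0: 196 - 3q_Z - (1/2)(q_J) = 0.
Juno's profit: π_J = (213 - 0.5Q)q_J - (99q_J + 3q_J²). Setting ∂π_J/∂q_J = 0: 114 - 7q_J - (1/2)(q_Z) = 0.
Rearranging gives the reaction functions q_Z = (196 - (1/2)q_J)/3 and q_J = (114 - (1/2)q_Z)/7.
Solving the pair: q_Z = 63.3735, q_J = 976/83.

63.37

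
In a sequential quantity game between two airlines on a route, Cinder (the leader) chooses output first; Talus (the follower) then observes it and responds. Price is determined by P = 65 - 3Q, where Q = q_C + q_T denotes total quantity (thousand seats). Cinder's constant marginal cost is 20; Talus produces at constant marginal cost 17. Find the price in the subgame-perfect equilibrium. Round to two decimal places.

Solve by backward induction. Given q_C, the follower Talus maximises π_T = (65 - 3q_C - 3q_T)q_T - 17q_T.
Follower FOC: 48 - 3q_C - 6q_T = 0, so q_T(q_C) = (48 - 3q_C)/6.
The leader anticipates this reaction. Substituting into P = 65 - 3Q gives P = 41 - (3/2)q_C, so π_C = (41 - (3/2)q_C)q_C - 20q_C.
The leader's first-order condition 21 - 3q_C = 0 yields q_C = 7.
Then q_T = (48 - 3·7)/6 = 9/2.
Total output Q = 23/2, so price P = 65 - 3·(23/2) = 61/2.

30.50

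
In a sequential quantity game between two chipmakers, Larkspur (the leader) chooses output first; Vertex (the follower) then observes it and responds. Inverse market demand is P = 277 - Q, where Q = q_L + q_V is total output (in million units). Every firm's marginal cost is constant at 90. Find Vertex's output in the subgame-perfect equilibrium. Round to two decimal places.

Solve by backward induction. Given q_L, the follower Vertex maximises π_V = (277 - q_L - q_V)q_V - 90q_V.
∂π_V/∂q_V = 187 - q_L - 2q_V = 0 gives the reaction function q_V = (187 - q_L)/2.
Larkspur substitutes q_V(q_L) into its own profit: π_L = q_L(277 - q_L - (187 - q_L)/2) - 90q_L = (367/2 - (1/2)q_L)q_L - 90q_L.
Leader FOC: 187/2 - q_L = 0, so q_L = 187/2.
Then q_V = (187 - 187/2)/2 = 187/4.

46.75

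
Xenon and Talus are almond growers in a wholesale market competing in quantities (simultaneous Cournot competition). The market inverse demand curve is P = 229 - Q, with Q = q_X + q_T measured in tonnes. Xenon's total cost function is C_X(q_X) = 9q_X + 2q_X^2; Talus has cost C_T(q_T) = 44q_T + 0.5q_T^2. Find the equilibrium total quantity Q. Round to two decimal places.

80.29

Xenon's profit: π_X = (229 - Q)q_X - (9q_X + 2q_X²). Setting ∂π_X/∂q_X = 0: 220 - 6q_X - (q_T) = 0.
Talus's profit: π_T = (229 - Q)q_T - (44q_T + (1/2)q_T²). Setting ∂π_T/∂q_T = 0: 185 - 3q_T - (q_X) = 0.
Best responses: q_X = (220 - q_T)/6, q_T = (185 - q_X)/3.
Substituting one into the other gives q_X = 475/17 and q_T = 890/17.
Total output Q = 475/17 + 890/17 = 1365/17.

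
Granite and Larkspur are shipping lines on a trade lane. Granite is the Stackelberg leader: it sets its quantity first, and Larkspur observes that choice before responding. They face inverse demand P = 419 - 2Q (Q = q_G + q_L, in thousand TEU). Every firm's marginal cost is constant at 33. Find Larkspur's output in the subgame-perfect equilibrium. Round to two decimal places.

48.25

The follower Larkspur best-responds to any q_G: π_L = (419 - 2Q)q_L - 33q_L.
Follower FOC: 386 - 2q_G - 4q_L = 0, so q_L(q_G) = (386 - 2q_G)/4.
The leader anticipates this reaction. Substituting into P = 419 - 2Q gives P = 226 - q_G, so π_G = (226 - q_G)q_G - 33q_G.
Leader FOC: 193 - 2q_G = 0, so q_G = 193/2.
Then q_L = (386 - 2·(193/2))/4 = 193/4.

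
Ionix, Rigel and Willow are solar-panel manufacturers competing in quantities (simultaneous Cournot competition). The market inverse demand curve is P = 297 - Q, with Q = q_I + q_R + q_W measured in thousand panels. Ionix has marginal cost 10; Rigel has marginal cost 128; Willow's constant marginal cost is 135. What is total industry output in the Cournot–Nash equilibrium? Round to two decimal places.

154.50

Ionix's profit: π_I = (297 - Q)q_I - (10q_I). Setting ∂π_I/∂q_I = 0: 287 - 2q_I - (q_R + q_W) = 0.
Rigel's profit: π_R = (297 - Q)q_R - (128q_R). Setting ∂π_R/∂q_R = 0: 169 - 2q_R - (q_I + q_W) = 0.
Willow's profit: π_W = (297 - Q)q_W - (135q_W). Setting ∂π_W/∂q_W = 0: 162 - 2q_W - (q_I + q_R) = 0.
Summing all 3 equations gives 618 − 4Q = 0, hence Q = 309/2.
Back-substituting: q_I = (287 − 309/2) = 265/2, q_R = (169 − 309/2) = 29/2, q_W = (162 − 309/2) = 15/2.
Total output Q = 265/2 + 29/2 + 15/2 = 309/2.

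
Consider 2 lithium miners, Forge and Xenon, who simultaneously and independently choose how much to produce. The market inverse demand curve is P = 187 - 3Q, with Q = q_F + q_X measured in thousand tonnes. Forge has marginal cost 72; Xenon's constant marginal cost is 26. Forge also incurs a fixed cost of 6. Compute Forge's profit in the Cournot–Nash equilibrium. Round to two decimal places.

Forge's profit: π_F = (187 - 3Q)q_F - (72q_F). Setting ∂π_F/∂q_F = 0: 115 - 6q_F - 3(q_X) = 0.
Xenon's profit: π_X = (187 - 3Q)q_X - (26q_X). Setting ∂π_X/∂q_X = 0: 161 - 6q_X - 3(q_F) = 0.
Rearranging gives the reaction functions q_F = (115 - 3q_X)/6 and q_X = (161 - 3q_F)/6.
Solving the pair: q_F = 23/3, q_X = 23.
Price P = 187 - 3·(92/3) = 95.
Forge's profit: (95 - 72)·(23/3) - 6 = 511/3.

170.33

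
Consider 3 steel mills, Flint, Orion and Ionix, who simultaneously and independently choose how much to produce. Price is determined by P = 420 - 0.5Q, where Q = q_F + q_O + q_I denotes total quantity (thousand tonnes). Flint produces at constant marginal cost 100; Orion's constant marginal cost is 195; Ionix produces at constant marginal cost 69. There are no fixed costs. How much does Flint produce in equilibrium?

Flint's profit: π_F = (420 - 0.5Q)q_F - (100q_F). Setting ∂π_F/∂q_F = 0: 320 - q_F - (1/2)(q_O + q_I) = 0.
Orion's first-order condition: 225 - q_O - (1/2)(q_F + q_I) = 0.
Ionix's profit: π_I = (420 - 0.5Q)q_I - (69q_I). Setting ∂π_I/∂q_I = 0: 351 - q_I - (1/2)(q_F + q_O) = 0.
Adding the 3 conditions: 896 − Q − Q = 0, i.e. Q = 448.
Back-substituting: q_F = (320 − 224)/(1/2) = 192, q_O = (225 − 224)/(1/2) = 2, q_I = (351 − 224)/(1/2) = 254.

192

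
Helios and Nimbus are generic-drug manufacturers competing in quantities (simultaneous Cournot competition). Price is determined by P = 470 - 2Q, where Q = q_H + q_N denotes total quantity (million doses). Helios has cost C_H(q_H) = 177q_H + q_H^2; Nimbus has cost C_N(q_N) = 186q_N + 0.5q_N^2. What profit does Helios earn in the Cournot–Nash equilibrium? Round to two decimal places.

Helios's profit: π_H = (470 - 2Q)q_H - (177q_H + q_H²). Setting ∂π_H/∂q_H = 0: 293 - 6q_H - 2(q_N) = 0.
Nimbus's first-order condition: 284 - 5q_N - 2(q_H) = 0.
Rearranging gives the reaction functions q_H = (293 - 2q_N)/6 and q_N = (284 - 2q_H)/5.
Solving the pair: q_H = 69/2, q_N = 43.
Price P = 470 - 2·(155/2) = 315.
Helios's profit: 315·(69/2) - 177·(69/2) - (69/2)² = 3570.7500.

3570.75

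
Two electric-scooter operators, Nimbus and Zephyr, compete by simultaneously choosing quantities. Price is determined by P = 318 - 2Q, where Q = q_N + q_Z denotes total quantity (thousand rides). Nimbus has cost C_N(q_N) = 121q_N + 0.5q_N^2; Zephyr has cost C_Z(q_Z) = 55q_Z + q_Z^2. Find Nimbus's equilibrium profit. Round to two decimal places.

1591.48

Nimbus's profit: π_N = (318 - 2Q)q_N - (121q_N + (1/2)q_N²). Setting ∂π_N/∂q_N = 0: 197 - 5q_N - 2(q_Z) = 0.
Zephyr's profit: π_Z = (318 - 2Q)q_Z - (55q_Z + q_Z²). Setting ∂π_Z/∂q_Z = 0: 263 - 6q_Z - 2(q_N) = 0.
So q_N = (197 - 2q_Z)/5 and q_Z = (263 - 2q_N)/6.
Solving the pair: q_N = 328/13, q_Z = 921/26.
Price P = 318 - 2·(1577/26) = 196.6923.
Nimbus's profit: 196.6923·(328/13) - 121·(328/13) - (1/2)(328/13)² = 1591.4793.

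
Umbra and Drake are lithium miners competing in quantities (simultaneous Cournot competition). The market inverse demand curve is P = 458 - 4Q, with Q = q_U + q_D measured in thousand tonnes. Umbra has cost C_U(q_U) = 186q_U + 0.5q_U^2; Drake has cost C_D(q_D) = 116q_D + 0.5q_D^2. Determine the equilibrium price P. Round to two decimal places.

Umbra's profit: π_U = (458 - 4Q)q_U - (186q_U + (1/2)q_U²). Setting ∂π_U/∂q_U = 0: 272 - 9q_U - 4(q_D) = 0.
Drake's first-order condition: 342 - 9q_D - 4(q_U) = 0.
Best responses: q_U = (272 - 4q_D)/9, q_D = (342 - 4q_U)/9.
Solving the pair: q_U = 216/13, q_D = 398/13.
Total output Q = 614/13, so price P = 458 - 4·(614/13) = 269.0769.

269.08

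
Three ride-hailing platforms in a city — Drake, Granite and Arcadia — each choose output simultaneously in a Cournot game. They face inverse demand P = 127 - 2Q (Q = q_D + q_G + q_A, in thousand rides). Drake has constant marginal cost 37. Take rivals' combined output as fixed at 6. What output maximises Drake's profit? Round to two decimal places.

With rivals' combined output fixed at 6, Drake's profit is π_D = (127 - 2·6 - 2q_D)q_D - (37q_D) = (115 - 2q_D)q_D - (37q_D).
∂π_D/∂q_D = 78 - 4q_D = 0, so q_D = 39/2.

19.50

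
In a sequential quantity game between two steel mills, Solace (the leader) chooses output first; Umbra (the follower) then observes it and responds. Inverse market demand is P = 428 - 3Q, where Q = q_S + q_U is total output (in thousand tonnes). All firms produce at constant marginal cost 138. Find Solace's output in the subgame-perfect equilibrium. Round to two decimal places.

48.33

Solve by backward induction. Given q_S, the follower Umbra maximises π_U = (428 - 3q_S - 3q_U)q_U - 138q_U.
∂π_U/∂q_U = 290 - 3q_S - 6q_U = 0 gives the reaction function q_U = (290 - 3q_S)/6.
Solace substitutes q_U(q_S) into its own profit: π_S = q_S(428 - 3q_S - (290 - 3q_S)/2) - 138q_S = (283 - (3/2)q_S)q_S - 138q_S.
Leader FOC: 145 - 3q_S = 0, so q_S = 145/3.
Then q_U = (290 - 3·(145/3))/6 = 145/6.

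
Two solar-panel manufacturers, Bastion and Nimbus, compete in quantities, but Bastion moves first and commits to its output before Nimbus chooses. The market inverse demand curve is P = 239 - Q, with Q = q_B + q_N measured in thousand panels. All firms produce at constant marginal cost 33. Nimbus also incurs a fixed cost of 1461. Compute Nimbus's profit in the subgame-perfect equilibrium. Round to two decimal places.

1191.25

The follower Nimbus best-responds to any q_B: π_N = (239 - Q)q_N - 33q_N.
Follower FOC: 206 - q_B - 2q_N = 0, so q_N(q_B) = (206 - q_B)/2.
Bastion substitutes q_N(q_B) into its own profit: π_B = q_B(239 - q_B - (206 - q_B)/2) - 33q_B = (136 - (1/2)q_B)q_B - 33q_B.
Maximising: ∂π_B/∂q_B = 103 - q_B = 0, giving q_B = 103.
Then q_N = (206 - 103)/2 = 103/2.
Price P = 239 - 309/2 = 169/2.
Nimbus's profit: (169/2 - 33)·(103/2) - 1461 = 1191.2500.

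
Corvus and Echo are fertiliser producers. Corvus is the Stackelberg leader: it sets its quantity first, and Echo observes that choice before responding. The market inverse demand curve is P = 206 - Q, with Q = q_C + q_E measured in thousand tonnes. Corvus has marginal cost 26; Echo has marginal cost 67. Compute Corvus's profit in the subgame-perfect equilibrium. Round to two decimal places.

The follower Echo best-responds to any q_C: π_E = (206 - Q)q_E - 67q_E.
Follower FOC: 139 - q_C - 2q_E = 0, so q_E(q_C) = (139 - q_C)/2.
Corvus substitutes q_E(q_C) into its own profit: π_C = q_C(206 - q_C - (139 - q_C)/2) - 26q_C = (273/2 - (1/2)q_C)q_C - 26q_C.
Leader FOC: 221/2 - q_C = 0, so q_C = 221/2.
Then q_E = (139 - 221/2)/2 = 57/4.
Price P = 206 - 499/4 = 325/4.
Corvus's profit: (325/4 - 26)·(221/2) = 6105.1250.

6105.13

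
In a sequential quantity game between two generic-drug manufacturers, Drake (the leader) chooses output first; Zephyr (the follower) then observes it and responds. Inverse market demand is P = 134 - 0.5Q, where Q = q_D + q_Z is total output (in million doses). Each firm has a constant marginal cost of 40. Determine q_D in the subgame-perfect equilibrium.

94

The follower Zephyr best-responds to any q_D: π_Z = (134 - 0.5Q)q_Z - 40q_Z.
Setting the follower's marginal profit to zero, 94 - (1/2)q_D - q_Z = 0, i.e. q_Z = (94 - (1/2)q_D).
The leader anticipates this reaction. Substituting into P = 134 - 0.5Q gives P = 87 - (1/4)q_D, so π_D = (87 - (1/4)q_D)q_D - 40q_D.
Maximising: ∂π_D/∂q_D = 47 - (1/2)q_D = 0, giving q_D = 94.
Then q_Z = (94 - (1/2)·94) = 47.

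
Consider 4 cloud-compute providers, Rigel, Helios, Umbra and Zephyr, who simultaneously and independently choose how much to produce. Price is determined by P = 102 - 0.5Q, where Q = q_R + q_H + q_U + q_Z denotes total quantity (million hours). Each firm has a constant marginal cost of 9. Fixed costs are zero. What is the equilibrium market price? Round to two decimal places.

Each firm earns π_i = (102 - 0.5Q)q_i - 9q_i.
Setting ∂π_i/∂q_i = 0 with rivals' quantities fixed: 93 - q_i - (1/2)·Σ_{j≠i} q_j = 0.
By symmetry each firm produces the same amount; substituting Σ_{j≠i} q_j = 3q_i yields q_i = 93/(5/2) = 186/5.
Total output Q = 744/5, so price P = 102 - (1/2)·(744/5) = 138/5.

27.60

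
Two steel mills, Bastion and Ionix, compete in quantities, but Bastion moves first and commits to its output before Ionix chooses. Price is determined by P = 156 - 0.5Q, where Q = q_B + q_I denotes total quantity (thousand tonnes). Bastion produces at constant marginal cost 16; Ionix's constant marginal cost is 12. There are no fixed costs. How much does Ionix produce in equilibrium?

76

Solve by backward induction. Given q_B, the follower Ionix maximises π_I = (156 - (1/2)q_B - (1/2)q_I)q_I - 12q_I.
∂π_I/∂q_I = 144 - (1/2)q_B - q_I = 0 gives the reaction function q_I = (144 - (1/2)q_B).
Bastion substitutes q_I(q_B) into its own profit: π_B = q_B(156 - (1/2)q_B - (144 - (1/2)q_B)/2) - 16q_B = (84 - (1/4)q_B)q_B - 16q_B.
The leader's first-order condition 68 - (1/2)q_B = 0 yields q_B = 136.
Then q_I = (144 - (1/2)·136) = 76.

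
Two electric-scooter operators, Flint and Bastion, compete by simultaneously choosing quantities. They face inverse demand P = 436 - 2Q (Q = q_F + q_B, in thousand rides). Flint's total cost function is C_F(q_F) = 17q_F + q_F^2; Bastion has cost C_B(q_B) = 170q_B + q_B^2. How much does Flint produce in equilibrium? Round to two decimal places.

Flint's profit: π_F = (436 - 2Q)q_F - (17q_F + q_F²). Setting ∂π_F/∂q_F = 0: 419 - 6q_F - 2(q_B) = 0.
Bastion's first-order condition: 266 - 6q_B - 2(q_F) = 0.
Best responses: q_F = (419 - 2q_B)/6, q_B = (266 - 2q_F)/6.
Solving the pair: q_F = 991/16, q_B = 379/16.

61.94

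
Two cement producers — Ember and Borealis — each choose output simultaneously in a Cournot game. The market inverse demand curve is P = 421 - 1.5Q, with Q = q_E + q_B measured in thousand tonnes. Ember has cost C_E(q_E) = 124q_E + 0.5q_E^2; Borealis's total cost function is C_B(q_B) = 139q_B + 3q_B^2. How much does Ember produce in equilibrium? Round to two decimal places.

66.67

Ember's profit: π_E = (421 - 1.5Q)q_E - (124q_E + (1/2)q_E²). Setting ∂π_E/∂q_E = 0: 297 - 4q_E - (3/2)(q_B) = 0.
Borealis's profit: π_B = (421 - 1.5Q)q_B - (139q_B + 3q_B²). Setting ∂π_B/∂q_B = 0: 282 - 9q_B - (3/2)(q_E) = 0.
So q_E = (297 - (3/2)q_B)/4 and q_B = (282 - (3/2)q_E)/9.
Solving the pair: q_E = 200/3, q_B = 182/9.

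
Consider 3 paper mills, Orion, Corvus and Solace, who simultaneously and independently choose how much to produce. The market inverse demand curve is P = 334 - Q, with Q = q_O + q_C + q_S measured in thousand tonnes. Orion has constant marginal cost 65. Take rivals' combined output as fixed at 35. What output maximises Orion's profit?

117

With rivals' combined output fixed at 35, Orion's profit is π_O = (334 - 35 - q_O)q_O - (65q_O) = (299 - q_O)q_O - (65q_O).
∂π_O/∂q_O = 234 - 2q_O = 0, so q_O = 117.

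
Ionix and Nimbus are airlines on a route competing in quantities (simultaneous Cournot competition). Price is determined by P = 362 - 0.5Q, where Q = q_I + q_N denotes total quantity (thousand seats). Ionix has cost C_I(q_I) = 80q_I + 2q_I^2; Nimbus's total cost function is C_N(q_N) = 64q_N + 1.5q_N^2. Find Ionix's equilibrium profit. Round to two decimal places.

Ionix's profit: π_I = (362 - 0.5Q)q_I - (80q_I + 2q_I²). Setting ∂π_I/∂q_I = 0: 282 - 5q_I - (1/2)(q_N) = 0.
Nimbus's first-order condition: 298 - 4q_N - (1/2)(q_I) = 0.
Best responses: q_I = (282 - (1/2)q_N)/5, q_N = (298 - (1/2)q_I)/4.
Substituting one into the other gives q_I = 49.5696 and q_N = 68.3038.
Price P = 362 - (1/2)·117.8734 = 303.0633.
Ionix's profit: 303.0633·49.5696 - 80·49.5696 - 2·49.5696² = 6142.8681.

6142.87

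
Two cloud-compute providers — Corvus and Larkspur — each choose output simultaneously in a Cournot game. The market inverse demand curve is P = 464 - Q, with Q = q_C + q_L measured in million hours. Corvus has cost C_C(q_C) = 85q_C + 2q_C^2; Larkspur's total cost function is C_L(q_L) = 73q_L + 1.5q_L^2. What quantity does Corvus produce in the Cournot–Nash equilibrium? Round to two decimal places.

Corvus's profit: π_C = (464 - Q)q_C - (85q_C + 2q_C²). Setting ∂π_C/∂q_C = 0: 379 - 6q_C - (q_L) = 0.
Larkspur's profit: π_L = (464 - Q)q_L - (73q_L + (3/2)q_L²). Setting ∂π_L/∂q_L = 0: 391 - 5q_L - (q_C) = 0.
Rearranging gives the reaction functions q_C = (379 - q_L)/6 and q_L = (391 - q_C)/5.
Substituting one into the other gives q_C = 1504/29 and q_L = 1967/29.

51.86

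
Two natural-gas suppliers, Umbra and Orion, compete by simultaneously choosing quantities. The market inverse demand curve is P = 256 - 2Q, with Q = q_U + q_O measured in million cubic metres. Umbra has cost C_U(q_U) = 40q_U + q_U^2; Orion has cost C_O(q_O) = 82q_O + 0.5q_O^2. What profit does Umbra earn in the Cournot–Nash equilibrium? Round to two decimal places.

2377.92

Umbra's profit: π_U = (256 - 2Q)q_U - (40q_U + q_U²). Setting ∂π_U/∂q_U = 0: 216 - 6q_U - 2(q_O) = 0.
Orion's profit: π_O = (256 - 2Q)q_O - (82q_O + (1/2)q_O²). Setting ∂π_O/∂q_O = 0: 174 - 5q_O - 2(q_U) = 0.
So q_U = (216 - 2q_O)/6 and q_O = (174 - 2q_U)/5.
Substituting one into the other gives q_U = 366/13 and q_O = 306/13.
Price P = 256 - 2·(672/13) = 1984/13.
Umbra's profit: (1984/13)·(366/13) - 40·(366/13) - (366/13)² = 2377.9172.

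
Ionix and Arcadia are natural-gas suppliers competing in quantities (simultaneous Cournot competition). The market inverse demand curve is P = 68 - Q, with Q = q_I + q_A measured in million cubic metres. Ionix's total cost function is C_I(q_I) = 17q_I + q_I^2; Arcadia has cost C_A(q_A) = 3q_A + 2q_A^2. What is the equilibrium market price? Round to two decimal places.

48.43

Ionix's profit: π_I = (68 - Q)q_I - (17q_I + q_I²). Setting ∂π_I/∂q_I = 0: 51 - 4q_I - (q_A) = 0.
Arcadia's first-order condition: 65 - 6q_A - (q_I) = 0.
Rearranging gives the reaction functions q_I = (51 - q_A)/4 and q_A = (65 - q_I)/6.
Substituting one into the other gives q_I = 241/23 and q_A = 209/23.
Total output Q = 450/23, so price P = 68 - 450/23 = 1114/23.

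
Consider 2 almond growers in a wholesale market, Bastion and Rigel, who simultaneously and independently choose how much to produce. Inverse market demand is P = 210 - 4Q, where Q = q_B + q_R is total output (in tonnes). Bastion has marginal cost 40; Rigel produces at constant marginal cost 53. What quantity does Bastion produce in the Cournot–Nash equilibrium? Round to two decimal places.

Bastion's profit: π_B = (210 - 4Q)q_B - (40q_B). Setting ∂π_B/∂q_B = 0: 170 - 8q_B - 4(q_R) = 0.
Rigel's profit: π_R = (210 - 4Q)q_R - (53q_R). Setting ∂π_R/∂q_R = 0: 157 - 8q_R - 4(q_B) = 0.
Rearranging gives the reaction functions q_B = (170 - 4q_R)/8 and q_R = (157 - 4q_B)/8.
Solving the pair: q_B = 61/4, q_R = 12.

15.25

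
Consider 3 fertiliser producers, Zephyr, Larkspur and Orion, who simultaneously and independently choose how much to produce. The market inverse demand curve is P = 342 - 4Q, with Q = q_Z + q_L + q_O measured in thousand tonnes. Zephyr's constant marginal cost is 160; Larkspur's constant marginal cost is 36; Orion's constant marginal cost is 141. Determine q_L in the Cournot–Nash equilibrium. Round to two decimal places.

33.44

Zephyr's profit: π_Z = (342 - 4Q)q_Z - (160q_Z). Setting ∂π_Z/∂q_Z = 0: 182 - 8q_Z - 4(q_L + q_O) = 0.
Larkspur's profit: π_L = (342 - 4Q)q_L - (36q_L). Setting ∂π_L/∂q_L = 0: 306 - 8q_L - 4(q_Z + q_O) = 0.
Orion's first-order condition: 201 - 8q_O - 4(q_Z + q_L) = 0.
Adding the 3 conditions: 689 − 8Q − 8Q = 0, i.e. Q = 689/16.
Back-substituting: q_Z = (182 − 689/4)/4 = 39/16, q_L = (306 − 689/4)/4 = 535/16, q_O = (201 − 689/4)/4 = 115/16.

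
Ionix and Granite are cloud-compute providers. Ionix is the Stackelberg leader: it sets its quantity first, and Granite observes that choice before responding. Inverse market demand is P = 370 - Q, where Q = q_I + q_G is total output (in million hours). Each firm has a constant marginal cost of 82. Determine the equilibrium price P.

154

Solve by backward induction. Given q_I, the follower Granite maximises π_G = (370 - q_I - q_G)q_G - 82q_G.
Setting the follower's marginal profit to zero, 288 - q_I - 2q_G = 0, i.e. q_G = (288 - q_I)/2.
The leader anticipates this reaction. Substituting into P = 370 - Q gives P = 226 - (1/2)q_I, so π_I = (226 - (1/2)q_I)q_I - 82q_I.
The leader's first-order condition 144 - q_I = 0 yields q_I = 144.
Then q_G = (288 - 144)/2 = 72.
Total output Q = 216, so price P = 370 - 216 = 154.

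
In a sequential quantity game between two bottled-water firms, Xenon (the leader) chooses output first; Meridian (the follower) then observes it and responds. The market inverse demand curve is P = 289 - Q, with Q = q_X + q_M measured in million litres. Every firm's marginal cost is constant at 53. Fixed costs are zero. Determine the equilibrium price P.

112

The follower Meridian best-responds to any q_X: π_M = (289 - Q)q_M - 53q_M.
Follower FOC: 236 - q_X - 2q_M = 0, so q_M(q_X) = (236 - q_X)/2.
Xenon substitutes q_M(q_X) into its own profit: π_X = q_X(289 - q_X - (236 - q_X)/2) - 53q_X = (171 - (1/2)q_X)q_X - 53q_X.
Maximising: ∂π_X/∂q_X = 118 - q_X = 0, giving q_X = 118.
Then q_M = (236 - 118)/2 = 59.
Total output Q = 177, so price P = 289 - 177 = 112.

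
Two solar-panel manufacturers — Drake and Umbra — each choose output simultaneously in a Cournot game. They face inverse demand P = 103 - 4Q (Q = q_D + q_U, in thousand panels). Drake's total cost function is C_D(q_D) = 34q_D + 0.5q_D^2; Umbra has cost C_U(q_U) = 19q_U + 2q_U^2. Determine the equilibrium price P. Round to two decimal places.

Drake's profit: π_D = (103 - 4Q)q_D - (34q_D + (1/2)q_D²). Setting ∂π_D/∂q_D = 0: 69 - 9q_D - 4(q_U) = 0.
Umbra's profit: π_U = (103 - 4Q)q_U - (19q_U + 2q_U²). Setting ∂π_U/∂q_U = 0: 84 - 12q_U - 4(q_D) = 0.
Best responses: q_D = (69 - 4q_U)/9, q_U = (84 - 4q_D)/12.
Solving the pair: q_D = 123/23, q_U = 120/23.
Total output Q = 243/23, so price P = 103 - 4·(243/23) = 1397/23.

60.74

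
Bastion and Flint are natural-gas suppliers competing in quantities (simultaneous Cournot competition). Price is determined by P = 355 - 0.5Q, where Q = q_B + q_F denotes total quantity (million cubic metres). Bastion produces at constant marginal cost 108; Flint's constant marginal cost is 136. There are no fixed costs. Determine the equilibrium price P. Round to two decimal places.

Bastion's profit: π_B = (355 - 0.5Q)q_B - (108q_B). Setting ∂π_B/∂q_B = 0: 247 - q_B - (1/2)(q_F) = 0.
Flint's profit: π_F = (355 - 0.5Q)q_F - (136q_F). Setting ∂π_F/∂q_F = 0: 219 - q_F - (1/2)(q_B) = 0.
Rearranging gives the reaction functions q_B = (247 - (1/2)q_F) and q_F = (219 - (1/2)q_B).
Solving the pair: q_B = 550/3, q_F = 382/3.
Total output Q = 932/3, so price P = 355 - (1/2)·(932/3) = 599/3.

199.67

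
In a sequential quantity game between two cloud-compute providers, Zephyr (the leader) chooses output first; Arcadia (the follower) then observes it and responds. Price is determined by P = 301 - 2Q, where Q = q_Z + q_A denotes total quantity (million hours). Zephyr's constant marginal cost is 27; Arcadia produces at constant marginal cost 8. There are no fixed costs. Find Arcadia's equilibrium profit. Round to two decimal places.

Solve by backward induction. Given q_Z, the follower Arcadia maximises π_A = (301 - 2q_Z - 2q_A)q_A - 8q_A.
Follower FOC: 293 - 2q_Z - 4q_A = 0, so q_A(q_Z) = (293 - 2q_Z)/4.
The leader anticipates this reaction. Substituting into P = 301 - 2Q gives P = 309/2 - q_Z, so π_Z = (309/2 - q_Z)q_Z - 27q_Z.
Leader FOC: 255/2 - 2q_Z = 0, so q_Z = 255/4.
Then q_A = (293 - 2·(255/4))/4 = 331/8.
Price P = 301 - 2·(841/8) = 363/4.
Arcadia's profit: (363/4 - 8)·(331/8) = 3423.7813.

3423.78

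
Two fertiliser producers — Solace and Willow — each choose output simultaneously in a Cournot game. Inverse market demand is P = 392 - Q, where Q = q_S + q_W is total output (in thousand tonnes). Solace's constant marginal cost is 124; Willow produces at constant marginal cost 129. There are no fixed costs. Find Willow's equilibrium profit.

Solace's profit: π_S = (392 - Q)q_S - (124q_S). Setting ∂π_S/∂q_S = 0: 268 - 2q_S - (q_W) = 0.
Willow's first-order condition: 263 - 2q_W - (q_S) = 0.
Rearranging gives the reaction functions q_S = (268 - q_W)/2 and q_W = (263 - q_S)/2.
Substituting one into the other gives q_S = 91 and q_W = 86.
Price P = 392 - 177 = 215.
Willow's profit: (215 - 129)·86 = 7396.

7396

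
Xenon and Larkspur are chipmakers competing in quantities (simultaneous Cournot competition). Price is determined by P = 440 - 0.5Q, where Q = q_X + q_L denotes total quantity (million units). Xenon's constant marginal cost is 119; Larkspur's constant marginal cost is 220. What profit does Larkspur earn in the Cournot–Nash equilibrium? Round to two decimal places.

Xenon's profit: π_X = (440 - 0.5Q)q_X - (119q_X). Setting ∂π_X/∂q_X = 0: 321 - q_X - (1/2)(q_L) = 0.
Larkspur's profit: π_L = (440 - 0.5Q)q_L - (220q_L). Setting ∂π_L/∂q_L = 0: 220 - q_L - (1/2)(q_X) = 0.
Rearranging gives the reaction functions q_X = (321 - (1/2)q_L) and q_L = (220 - (1/2)q_X).
Substituting one into the other gives q_X = 844/3 and q_L = 238/3.
Price P = 440 - (1/2)·(1082/3) = 779/3.
Larkspur's profit: (779/3 - 220)·(238/3) = 3146.8889.

3146.89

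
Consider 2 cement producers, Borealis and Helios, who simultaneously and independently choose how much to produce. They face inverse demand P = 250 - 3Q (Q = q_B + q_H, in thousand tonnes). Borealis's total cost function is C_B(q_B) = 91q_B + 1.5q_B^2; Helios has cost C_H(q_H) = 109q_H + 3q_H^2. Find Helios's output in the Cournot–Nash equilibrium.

Borealis's profit: π_B = (250 - 3Q)q_B - (91q_B + (3/2)q_B²). Setting ∂π_B/∂q_B = 0: 159 - 9q_B - 3(q_H) = 0.
Helios's first-order condition: 141 - 12q_H - 3(q_B) = 0.
So q_B = (159 - 3q_H)/9 and q_H = (141 - 3q_B)/12.
Substituting one into the other gives q_B = 15 and q_H = 8.

8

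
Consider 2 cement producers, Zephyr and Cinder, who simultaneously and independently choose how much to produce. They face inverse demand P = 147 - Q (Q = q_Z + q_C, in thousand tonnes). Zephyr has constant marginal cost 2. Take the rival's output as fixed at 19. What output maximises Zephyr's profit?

With the rival's output fixed at 19, Zephyr's profit is π_Z = (147 - 19 - q_Z)q_Z - (2q_Z) = (128 - q_Z)q_Z - (2q_Z).
∂π_Z/∂q_Z = 126 - 2q_Z = 0, so q_Z = 63.

63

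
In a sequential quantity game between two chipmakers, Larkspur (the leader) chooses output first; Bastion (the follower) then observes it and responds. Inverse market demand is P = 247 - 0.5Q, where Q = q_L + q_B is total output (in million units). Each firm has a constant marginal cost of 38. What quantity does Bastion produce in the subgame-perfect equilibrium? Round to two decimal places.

Solve by backward induction. Given q_L, the follower Bastion maximises π_B = (247 - (1/2)q_L - (1/2)q_B)q_B - 38q_B.
Setting the follower's marginal profit to zero, 209 - (1/2)q_L - q_B = 0, i.e. q_B = (209 - (1/2)q_L).
The leader anticipates this reaction. Substituting into P = 247 - 0.5Q gives P = 285/2 - (1/4)q_L, so π_L = (285/2 - (1/4)q_L)q_L - 38q_L.
Maximising: ∂π_L/∂q_L = 209/2 - (1/2)q_L = 0, giving q_L = 209.
Then q_B = (209 - (1/2)·209) = 209/2.

104.50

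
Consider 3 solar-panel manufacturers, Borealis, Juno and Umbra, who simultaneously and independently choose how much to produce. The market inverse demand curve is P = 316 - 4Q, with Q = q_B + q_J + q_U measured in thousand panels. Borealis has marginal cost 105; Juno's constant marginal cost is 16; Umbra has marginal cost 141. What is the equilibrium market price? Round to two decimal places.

144.50

Borealis's profit: π_B = (316 - 4Q)q_B - (105q_B). Setting ∂π_B/∂q_B = 0: 211 - 8q_B - 4(q_J + q_U) = 0.
Juno's profit: π_J = (316 - 4Q)q_J - (16q_J). Setting ∂π_J/∂q_J = 0: 300 - 8q_J - 4(q_B + q_U) = 0.
Umbra's profit: π_U = (316 - 4Q)q_U - (141q_U). Setting ∂π_U/∂q_U = 0: 175 - 8q_U - 4(q_B + q_J) = 0.
Summing all 3 equations gives 686 − 16Q = 0, hence Q = 343/8.
Back-substituting: q_B = (211 − 343/2)/4 = 79/8, q_J = (300 − 343/2)/4 = 257/8, q_U = (175 − 343/2)/4 = 7/8.
Total output Q = 343/8, so price P = 316 - 4·(343/8) = 289/2.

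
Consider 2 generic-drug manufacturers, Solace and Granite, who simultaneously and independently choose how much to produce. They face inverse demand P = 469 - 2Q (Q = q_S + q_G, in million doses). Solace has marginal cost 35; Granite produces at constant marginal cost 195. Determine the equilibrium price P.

Solace's profit: π_S = (469 - 2Q)q_S - (35q_S). Setting ∂π_S/∂q_S = 0: 434 - 4q_S - 2(q_G) = 0.
Granite's profit: π_G = (469 - 2Q)q_G - (195q_G). Setting ∂π_G/∂q_G = 0: 274 - 4q_G - 2(q_S) = 0.
So q_S = (434 - 2q_G)/4 and q_G = (274 - 2q_S)/4.
Solving the pair: q_S = 99, q_G = 19.
Total output Q = 118, so price P = 469 - 2·118 = 233.

233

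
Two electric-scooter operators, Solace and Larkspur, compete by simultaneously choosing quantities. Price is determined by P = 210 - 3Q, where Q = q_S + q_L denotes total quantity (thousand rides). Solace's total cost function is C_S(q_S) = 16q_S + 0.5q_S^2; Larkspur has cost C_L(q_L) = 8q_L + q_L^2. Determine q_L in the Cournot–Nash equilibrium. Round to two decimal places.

17.70

Solace's profit: π_S = (210 - 3Q)q_S - (16q_S + (1/2)q_S²). Setting ∂π_S/∂q_S = 0: 194 - 7q_S - 3(q_L) = 0.
Larkspur's first-order condition: 202 - 8q_L - 3(q_S) = 0.
Rearranging gives the reaction functions q_S = (194 - 3q_L)/7 and q_L = (202 - 3q_S)/8.
Substituting one into the other gives q_S = 946/47 and q_L = 832/47.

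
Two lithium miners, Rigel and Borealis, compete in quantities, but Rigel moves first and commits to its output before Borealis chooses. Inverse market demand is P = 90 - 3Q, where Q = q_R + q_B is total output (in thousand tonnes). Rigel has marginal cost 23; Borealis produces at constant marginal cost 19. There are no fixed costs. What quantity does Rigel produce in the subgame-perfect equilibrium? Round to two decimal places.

Solve by backward induction. Given q_R, the follower Borealis maximises π_B = (90 - 3q_R - 3q_B)q_B - 19q_B.
∂π_B/∂q_B = 71 - 3q_R - 6q_B = 0 gives the reaction function q_B = (71 - 3q_R)/6.
Rigel substitutes q_B(q_R) into its own profit: π_R = q_R(90 - 3q_R - (71 - 3q_R)/2) - 23q_R = (109/2 - (3/2)q_R)q_R - 23q_R.
Maximising: ∂π_R/∂q_R = 63/2 - 3q_R = 0, giving q_R = 21/2.
Then q_B = (71 - 3·(21/2))/6 = 79/12.

10.50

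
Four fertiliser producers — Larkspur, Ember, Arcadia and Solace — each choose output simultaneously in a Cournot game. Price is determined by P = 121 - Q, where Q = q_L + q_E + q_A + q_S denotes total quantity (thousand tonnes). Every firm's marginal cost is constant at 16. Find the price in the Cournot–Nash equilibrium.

Each firm earns π_i = (121 - Q)q_i - 16q_i.
First-order condition (treating rivals' output as given): 105 - 2q_i - Σ_{j≠i} q_j = 0.
With identical firms every q_j equals q_i, so Σ_{j≠i} q_j = 3q_i and 105 = 5q_i, giving q_i = 21.
Total output Q = 84, so price P = 121 - 84 = 37.

37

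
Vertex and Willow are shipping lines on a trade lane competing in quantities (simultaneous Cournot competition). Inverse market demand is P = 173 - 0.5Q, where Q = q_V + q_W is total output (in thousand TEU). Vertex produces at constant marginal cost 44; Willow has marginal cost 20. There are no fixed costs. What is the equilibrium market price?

79

Vertex's profit: π_V = (173 - 0.5Q)q_V - (44q_V). Setting ∂π_V/∂q_V = 0: 129 - q_V - (1/2)(q_W) = 0.
Willow's profit: π_W = (173 - 0.5Q)q_W - (20q_W). Setting ∂π_W/∂q_W = 0: 153 - q_W - (1/2)(q_V) = 0.
So q_V = (129 - (1/2)q_W) and q_W = (153 - (1/2)q_V).
Solving the pair: q_V = 70, q_W = 118.
Total output Q = 188, so price P = 173 - (1/2)·188 = 79.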